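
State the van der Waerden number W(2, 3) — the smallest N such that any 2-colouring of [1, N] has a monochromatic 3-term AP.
W(2, 3) = 9

Lower bound: the 2-colouring RRBBRRBB of {1, ..., 8} (R at positions {1, 2, 5, 6}, B at {3, 4, 7, 8}) contains no monochromatic 3-term AP, so W(2, 3) > 8. Upper bound: a case analysis on any 2-colouring of {1, ..., 9} forces such an AP. Hence W(2, 3) = 9.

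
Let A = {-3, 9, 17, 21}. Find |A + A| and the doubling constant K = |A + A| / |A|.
K = |A + A| / |A| = 9/4

Enumerate A + A = {a + b : a, b ∈ A}. With |A| = 4, there are |A|^2 = 16 ordered sum pairs; collecting distinct values, A + A = {-6, 6, 14, 18, 26, 30, 34, 38, 42}, so |A + A| = 9. Thus K = 9/4. For comparison, the minimum possible |A + A| over all 4-element sets is 2·4 − 1 = 7 (so min K = 7/4), attained only by arithmetic progressions.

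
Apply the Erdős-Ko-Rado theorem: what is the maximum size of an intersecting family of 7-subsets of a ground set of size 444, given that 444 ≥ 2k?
max |F| = C(443, 6) = 10146666724194

The Erdős-Ko-Rado theorem states: for n ≥ 2k, an intersecting family of k-subsets of an n-element set has size at most C(n − 1, k − 1), with equality for 'star' families {A ⊆ [n] : |A| = k, i ∈ A} (fix an element i). For n = 444, k = 7: C(443, 6) = 10146666724194.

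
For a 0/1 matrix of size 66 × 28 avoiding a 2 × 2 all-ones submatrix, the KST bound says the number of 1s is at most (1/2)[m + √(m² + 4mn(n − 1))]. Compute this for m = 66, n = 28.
z(66, 28; 2, 2) ≤ (1/2)[66 + √(66² + 4·66·28·27)] = (1/2)[66 + √203940] = 258.7986

Kővári–Sós–Turán: let r_1, ..., r_66 be the row sums and z = Σ r_i the total number of 1s. Each pair of columns can share at most one row with both entries 1 (else a 2×2 all-ones block appears), so Σ_i C(r_i, 2) ≤ C(28, 2) = 378. By convexity Σ_i C(r_i, 2) ≥ 66·C(z/66, 2) = z(z − 66)/(2·66), giving z² − 66z − 66·28·27 ≤ 0 and hence z ≤ (1/2)[66 + √(4356 + 4·49896)] = (1/2)[66 + √203940] ≈ (1/2)(66 + 451.5972) = 258.7986.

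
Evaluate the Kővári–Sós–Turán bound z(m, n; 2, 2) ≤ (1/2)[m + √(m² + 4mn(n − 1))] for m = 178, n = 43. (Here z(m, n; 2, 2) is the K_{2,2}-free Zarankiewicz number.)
z(178, 43; 2, 2) ≤ (1/2)[178 + √(178² + 4·178·43·42)] = (1/2)[178 + √1317556] = 662.9242

Kővári–Sós–Turán: let r_1, ..., r_178 be the row sums and z = Σ r_i the total number of 1s. Each pair of columns can share at most one row with both entries 1 (else a 2×2 all-ones block appears), so Σ_i C(r_i, 2) ≤ C(43, 2) = 903. By convexity Σ_i C(r_i, 2) ≥ 178·C(z/178, 2) = z(z − 178)/(2·178), giving z² − 178z − 178·43·42 ≤ 0 and hence z ≤ (1/2)[178 + √(31684 + 4·321468)] = (1/2)[178 + √1317556] ≈ (1/2)(178 + 1147.8484) = 662.9242.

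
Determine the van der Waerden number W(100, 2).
W(100, 2) = 100 + 1 = 101

A 2-term AP is any pair of integers, so a monochromatic 2-AP exists iff some colour is used at least twice. With 100 colours, the colouring i ↦ i on {1, ..., 100} uses each colour once, avoiding any monochromatic pair, so W(100, 2) > 100. For {1, ..., 101}, pigeonhole forces two integers of the same colour, which form a monochromatic 2-AP. Hence W(100, 2) = 101.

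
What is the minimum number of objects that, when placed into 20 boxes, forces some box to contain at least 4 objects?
n = (4 − 1)·20 + 1 = 61

By the generalised pigeonhole principle, to guarantee some box contains ≥ r objects we need more than (r − 1) · k objects total. Threshold: n = (r − 1) · k + 1. With r = 4 and k = 20: n = 3 · 20 + 1 = 60 + 1 = 61. For n = 60 = 3 · 20, we can put exactly 3 objects in every box, avoiding 4 in any single one — so 61 is tight.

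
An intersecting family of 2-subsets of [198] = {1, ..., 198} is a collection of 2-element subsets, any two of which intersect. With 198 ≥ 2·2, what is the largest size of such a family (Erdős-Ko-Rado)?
max |F| = C(197, 1) = 197

Erdős-Ko-Rado (1961): when n ≥ 2k, max |F| = C(n−1, k−1). The bound is attained by the star {A : i ∈ A} for any fixed i ∈ [n]. Here C(198−1, 2−1) = C(197, 1) = 197.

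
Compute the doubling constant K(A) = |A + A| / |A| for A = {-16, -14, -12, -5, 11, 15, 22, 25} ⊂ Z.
K = |A + A| / |A| = 32/8 = 4

Enumerate A + A = {a + b : a, b ∈ A}. With |A| = 8, there are |A|^2 = 64 ordered sum pairs; collecting distinct values, A + A = {-32, -30, -28, -26, -24, -21, -19, -17, -10, -5, -3, -1, 1, 3, 6, 8, 9, 10, 11, 13, 17, 20, 22, 26, 30, 33, 36, 37, 40, 44, 47, 50}, so |A + A| = 32. Thus K = 32/8 = 4. For comparison, the minimum possible |A + A| over all 8-element sets is 2·8 − 1 = 15 (so min K = 15/8), attained only by arithmetic progressions.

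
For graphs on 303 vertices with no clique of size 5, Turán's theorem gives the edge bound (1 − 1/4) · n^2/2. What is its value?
Turán density bound = (3/4) · 303^2/2 = 275427/8 ≈ 34428.375

Turán's theorem: ex(n, K_{r+1}) is achieved by the complete r-partite Turán graph T(n, r) with parts as balanced as possible, and is at most (1 − 1/r) · n^2/2. For r = 4, n = 303: the density bound is (3/4) · 91809/2 = 275427/8 ≈ 34428.375. The integer-valued extremum is e(T(303, 4)) = 34428, which is strictly less than the density bound 275427/8 since 4 ∤ 303 (the parts of T(303, 4) cannot all be equal).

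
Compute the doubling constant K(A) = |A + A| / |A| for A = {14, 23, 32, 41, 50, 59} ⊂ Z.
K = |A + A| / |A| = 11/6

Enumerate A + A = {a + b : a, b ∈ A}. With |A| = 6, there are |A|^2 = 36 ordered sum pairs; collecting distinct values, A + A = {28, 37, 46, 55, 64, 73, 82, 91, 100, 109, 118}, so |A + A| = 11. Thus K = 11/6. Here |A + A| = 2|A| − 1 = 11, the minimum possible — so K = 11/6 is minimal, which holds iff A is an arithmetic progression.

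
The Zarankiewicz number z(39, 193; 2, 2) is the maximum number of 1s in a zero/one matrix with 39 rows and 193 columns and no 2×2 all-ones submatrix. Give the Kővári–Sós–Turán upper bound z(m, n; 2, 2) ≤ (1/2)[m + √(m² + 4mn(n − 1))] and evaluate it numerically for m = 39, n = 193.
z(39, 193; 2, 2) ≤ (1/2)[39 + √(39² + 4·39·193·192)] = (1/2)[39 + √5782257] = 1221.8162

Kővári–Sós–Turán: let r_1, ..., r_39 be the row sums and z = Σ r_i the total number of 1s. Each pair of columns can share at most one row with both entries 1 (else a 2×2 all-ones block appears), so Σ_i C(r_i, 2) ≤ C(193, 2) = 18528. By convexity Σ_i C(r_i, 2) ≥ 39·C(z/39, 2) = z(z − 39)/(2·39), giving z² − 39z − 39·193·192 ≤ 0 and hence z ≤ (1/2)[39 + √(1521 + 4·1445184)] = (1/2)[39 + √5782257] ≈ (1/2)(39 + 2404.6324) = 1221.8162.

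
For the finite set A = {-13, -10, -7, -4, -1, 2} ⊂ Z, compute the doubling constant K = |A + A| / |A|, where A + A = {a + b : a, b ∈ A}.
K = |A + A| / |A| = 11/6

Enumerate A + A = {a + b : a, b ∈ A}. With |A| = 6, there are |A|^2 = 36 ordered sum pairs; collecting distinct values, A + A = {-26, -23, -20, -17, -14, -11, -8, -5, -2, 1, 4}, so |A + A| = 11. Thus K = 11/6. Here |A + A| = 2|A| − 1 = 11, the minimum possible — so K = 11/6 is minimal, which holds iff A is an arithmetic progression.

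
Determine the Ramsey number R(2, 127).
R(2, 127) = 127

R(2, k) = k for all k ≥ 2: in a 2-colouring of K_k, either some edge is red (a red K_2) or all edges are blue (a blue K_k). And K_{126} coloured all-blue has no blue K_127, so R(2, 127) > 126. Hence R(2, 127) = 127.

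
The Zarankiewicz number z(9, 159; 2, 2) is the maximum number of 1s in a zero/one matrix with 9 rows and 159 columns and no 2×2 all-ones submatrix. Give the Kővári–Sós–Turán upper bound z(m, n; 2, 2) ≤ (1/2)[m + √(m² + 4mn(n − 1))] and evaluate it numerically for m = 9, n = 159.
z(9, 159; 2, 2) ≤ (1/2)[9 + √(9² + 4·9·159·158)] = (1/2)[9 + √904473] = 480.0189

Kővári–Sós–Turán: let r_1, ..., r_9 be the row sums and z = Σ r_i the total number of 1s. Each pair of columns can share at most one row with both entries 1 (else a 2×2 all-ones block appears), so Σ_i C(r_i, 2) ≤ C(159, 2) = 12561. By convexity Σ_i C(r_i, 2) ≥ 9·C(z/9, 2) = z(z − 9)/(2·9), giving z² − 9z − 9·159·158 ≤ 0 and hence z ≤ (1/2)[9 + √(81 + 4·226098)] = (1/2)[9 + √904473] ≈ (1/2)(9 + 951.0379) = 480.0189.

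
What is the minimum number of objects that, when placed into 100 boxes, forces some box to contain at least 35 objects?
n = (35 − 1)·100 + 1 = 3401

By the generalised pigeonhole principle, to guarantee some box contains ≥ r objects we need more than (r − 1) · k objects total. Threshold: n = (r − 1) · k + 1. With r = 35 and k = 100: n = 34 · 100 + 1 = 3400 + 1 = 3401. For n = 3400 = 34 · 100, we can put exactly 34 objects in every box, avoiding 35 in any single one — so 3401 is tight.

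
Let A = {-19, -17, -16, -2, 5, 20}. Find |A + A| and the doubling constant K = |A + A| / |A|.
K = |A + A| / |A| = 20/6 = 10/3

Enumerate A + A = {a + b : a, b ∈ A}. With |A| = 6, there are |A|^2 = 36 ordered sum pairs; collecting distinct values, A + A = {-38, -36, -35, -34, -33, -32, -21, -19, -18, -14, -12, -11, -4, 1, 3, 4, 10, 18, 25, 40}, so |A + A| = 20. Thus K = 20/6 = 10/3. For comparison, the minimum possible |A + A| over all 6-element sets is 2·6 − 1 = 11 (so min K = 11/6), attained only by arithmetic progressions.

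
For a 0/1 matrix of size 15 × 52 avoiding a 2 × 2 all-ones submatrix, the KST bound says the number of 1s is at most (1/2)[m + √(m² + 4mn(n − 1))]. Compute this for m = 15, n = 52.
z(15, 52; 2, 2) ≤ (1/2)[15 + √(15² + 4·15·52·51)] = (1/2)[15 + √159345] = 207.0902

Kővári–Sós–Turán: let r_1, ..., r_15 be the row sums and z = Σ r_i the total number of 1s. Each pair of columns can share at most one row with both entries 1 (else a 2×2 all-ones block appears), so Σ_i C(r_i, 2) ≤ C(52, 2) = 1326. By convexity Σ_i C(r_i, 2) ≥ 15·C(z/15, 2) = z(z − 15)/(2·15), giving z² − 15z − 15·52·51 ≤ 0 and hence z ≤ (1/2)[15 + √(225 + 4·39780)] = (1/2)[15 + √159345] ≈ (1/2)(15 + 399.1804) = 207.0902.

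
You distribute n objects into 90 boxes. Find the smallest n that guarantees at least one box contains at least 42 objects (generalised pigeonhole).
n = (42 − 1)·90 + 1 = 3691

By the generalised pigeonhole principle, to guarantee some box contains ≥ r objects we need more than (r − 1) · k objects total. Threshold: n = (r − 1) · k + 1. With r = 42 and k = 90: n = 41 · 90 + 1 = 3690 + 1 = 3691. For n = 3690 = 41 · 90, we can put exactly 41 objects in every box, avoiding 42 in any single one — so 3691 is tight.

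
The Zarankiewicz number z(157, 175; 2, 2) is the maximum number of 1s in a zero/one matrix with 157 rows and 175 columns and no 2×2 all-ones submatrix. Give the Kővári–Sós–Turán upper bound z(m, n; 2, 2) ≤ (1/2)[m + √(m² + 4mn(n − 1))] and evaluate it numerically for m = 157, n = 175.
z(157, 175; 2, 2) ≤ (1/2)[157 + √(157² + 4·157·175·174)] = (1/2)[157 + √19147249] = 2266.3785

Kővári–Sós–Turán: let r_1, ..., r_157 be the row sums and z = Σ r_i the total number of 1s. Each pair of columns can share at most one row with both entries 1 (else a 2×2 all-ones block appears), so Σ_i C(r_i, 2) ≤ C(175, 2) = 15225. By convexity Σ_i C(r_i, 2) ≥ 157·C(z/157, 2) = z(z − 157)/(2·157), giving z² − 157z − 157·175·174 ≤ 0 and hence z ≤ (1/2)[157 + √(24649 + 4·4780650)] = (1/2)[157 + √19147249] ≈ (1/2)(157 + 4375.757) = 2266.3785.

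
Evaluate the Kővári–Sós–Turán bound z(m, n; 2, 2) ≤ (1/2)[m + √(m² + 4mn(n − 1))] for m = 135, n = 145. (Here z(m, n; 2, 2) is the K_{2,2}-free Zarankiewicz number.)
z(135, 145; 2, 2) ≤ (1/2)[135 + √(135² + 4·135·145·144)] = (1/2)[135 + √11293425] = 1747.7846

Kővári–Sós–Turán: let r_1, ..., r_135 be the row sums and z = Σ r_i the total number of 1s. Each pair of columns can share at most one row with both entries 1 (else a 2×2 all-ones block appears), so Σ_i C(r_i, 2) ≤ C(145, 2) = 10440. By convexity Σ_i C(r_i, 2) ≥ 135·C(z/135, 2) = z(z − 135)/(2·135), giving z² − 135z − 135·145·144 ≤ 0 and hence z ≤ (1/2)[135 + √(18225 + 4·2818800)] = (1/2)[135 + √11293425] ≈ (1/2)(135 + 3360.5691) = 1747.7846.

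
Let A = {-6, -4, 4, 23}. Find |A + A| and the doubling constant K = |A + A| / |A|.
K = |A + A| / |A| = 10/4 = 5/2

Enumerate A + A = {a + b : a, b ∈ A}. With |A| = 4, there are |A|^2 = 16 ordered sum pairs; collecting distinct values, A + A = {-12, -10, -8, -2, 0, 8, 17, 19, 27, 46}, so |A + A| = 10. Thus K = 10/4 = 5/2. For comparison, the minimum possible |A + A| over all 4-element sets is 2·4 − 1 = 7 (so min K = 7/4), attained only by arithmetic progressions.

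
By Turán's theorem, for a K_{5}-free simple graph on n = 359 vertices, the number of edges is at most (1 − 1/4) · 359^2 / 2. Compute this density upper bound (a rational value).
Turán density bound = (3/4) · 359^2/2 = 386643/8 ≈ 48330.375

Turán's theorem: ex(n, K_{r+1}) is achieved by the complete r-partite Turán graph T(n, r) with parts as balanced as possible, and is at most (1 − 1/r) · n^2/2. For r = 4, n = 359: the density bound is (3/4) · 128881/2 = 386643/8 ≈ 48330.375. The integer-valued extremum is e(T(359, 4)) = 48330, which is strictly less than the density bound 386643/8 since 4 ∤ 359 (the parts of T(359, 4) cannot all be equal).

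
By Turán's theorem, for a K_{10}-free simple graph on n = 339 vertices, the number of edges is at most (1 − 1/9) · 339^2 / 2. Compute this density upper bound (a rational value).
Turán density bound = (8/9) · 339^2/2 = 51076

Turán's theorem: ex(n, K_{r+1}) is achieved by the complete r-partite Turán graph T(n, r) with parts as balanced as possible, and is at most (1 − 1/r) · n^2/2. For r = 9, n = 339: the density bound is (8/9) · 114921/2 = 51076. The integer-valued extremum is e(T(339, 9)) = 51075, which is strictly less than the density bound 51076 since 9 ∤ 339 (the parts of T(339, 9) cannot all be equal).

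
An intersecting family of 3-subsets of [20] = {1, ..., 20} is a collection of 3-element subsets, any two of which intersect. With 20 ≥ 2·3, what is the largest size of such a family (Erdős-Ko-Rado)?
max |F| = C(19, 2) = 171

Erdős-Ko-Rado (1961): when n ≥ 2k, max |F| = C(n−1, k−1). The bound is attained by the star {A : i ∈ A} for any fixed i ∈ [n]. Here C(20−1, 3−1) = C(19, 2) = 171.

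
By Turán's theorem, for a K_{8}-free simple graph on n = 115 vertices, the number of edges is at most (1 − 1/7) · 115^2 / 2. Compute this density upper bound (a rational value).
Turán density bound = (6/7) · 115^2/2 = 39675/7 ≈ 5667.8571

Turán's theorem: ex(n, K_{r+1}) is achieved by the complete r-partite Turán graph T(n, r) with parts as balanced as possible, and is at most (1 − 1/r) · n^2/2. For r = 7, n = 115: the density bound is (6/7) · 13225/2 = 39675/7 ≈ 5667.8571. The integer-valued extremum is e(T(115, 7)) = 5667, which is strictly less than the density bound 39675/7 since 7 ∤ 115 (the parts of T(115, 7) cannot all be equal).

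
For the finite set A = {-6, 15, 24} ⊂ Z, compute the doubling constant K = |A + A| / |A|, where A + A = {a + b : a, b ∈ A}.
K = |A + A| / |A| = 6/3 = 2

Enumerate A + A = {a + b : a, b ∈ A}. With |A| = 3, there are |A|^2 = 9 ordered sum pairs; collecting distinct values, A + A = {-12, 9, 18, 30, 39, 48}, so |A + A| = 6. Thus K = 6/3 = 2. For comparison, the minimum possible |A + A| over all 3-element sets is 2·3 − 1 = 5 (so min K = 5/3), attained only by arithmetic progressions.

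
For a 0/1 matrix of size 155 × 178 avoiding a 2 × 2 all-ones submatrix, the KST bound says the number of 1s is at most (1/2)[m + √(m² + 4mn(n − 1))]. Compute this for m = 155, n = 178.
z(155, 178; 2, 2) ≤ (1/2)[155 + √(155² + 4·155·178·177)] = (1/2)[155 + √19557745] = 2288.707

Kővári–Sós–Turán: let r_1, ..., r_155 be the row sums and z = Σ r_i the total number of 1s. Each pair of columns can share at most one row with both entries 1 (else a 2×2 all-ones block appears), so Σ_i C(r_i, 2) ≤ C(178, 2) = 15753. By convexity Σ_i C(r_i, 2) ≥ 155·C(z/155, 2) = z(z − 155)/(2·155), giving z² − 155z − 155·178·177 ≤ 0 and hence z ≤ (1/2)[155 + √(24025 + 4·4883430)] = (1/2)[155 + √19557745] ≈ (1/2)(155 + 4422.4139) = 2288.707.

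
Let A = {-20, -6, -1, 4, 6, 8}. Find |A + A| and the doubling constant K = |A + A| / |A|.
K = |A + A| / |A| = 18/6 = 3

Enumerate A + A = {a + b : a, b ∈ A}. With |A| = 6, there are |A|^2 = 36 ordered sum pairs; collecting distinct values, A + A = {-40, -26, -21, -16, -14, -12, -7, -2, 0, 2, 3, 5, 7, 8, 10, 12, 14, 16}, so |A + A| = 18. Thus K = 18/6 = 3. For comparison, the minimum possible |A + A| over all 6-element sets is 2·6 − 1 = 11 (so min K = 11/6), attained only by arithmetic progressions.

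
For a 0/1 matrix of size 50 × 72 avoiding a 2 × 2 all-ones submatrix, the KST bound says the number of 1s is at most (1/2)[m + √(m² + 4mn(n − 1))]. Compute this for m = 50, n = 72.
z(50, 72; 2, 2) ≤ (1/2)[50 + √(50² + 4·50·72·71)] = (1/2)[50 + √1024900] = 531.1867

Kővári–Sós–Turán: let r_1, ..., r_50 be the row sums and z = Σ r_i the total number of 1s. Each pair of columns can share at most one row with both entries 1 (else a 2×2 all-ones block appears), so Σ_i C(r_i, 2) ≤ C(72, 2) = 2556. By convexity Σ_i C(r_i, 2) ≥ 50·C(z/50, 2) = z(z − 50)/(2·50), giving z² − 50z − 50·72·71 ≤ 0 and hence z ≤ (1/2)[50 + √(2500 + 4·255600)] = (1/2)[50 + √1024900] ≈ (1/2)(50 + 1012.3734) = 531.1867.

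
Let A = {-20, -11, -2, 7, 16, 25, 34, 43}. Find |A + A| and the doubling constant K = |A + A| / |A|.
K = |A + A| / |A| = 15/8

Enumerate A + A = {a + b : a, b ∈ A}. With |A| = 8, there are |A|^2 = 64 ordered sum pairs; collecting distinct values, A + A = {-40, -31, -22, -13, -4, 5, 14, 23, 32, 41, 50, 59, 68, 77, 86}, so |A + A| = 15. Thus K = 15/8. Here |A + A| = 2|A| − 1 = 15, the minimum possible — so K = 15/8 is minimal, which holds iff A is an arithmetic progression.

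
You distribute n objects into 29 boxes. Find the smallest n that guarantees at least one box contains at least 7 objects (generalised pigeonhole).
n = (7 − 1)·29 + 1 = 175

By the generalised pigeonhole principle, to guarantee some box contains ≥ r objects we need more than (r − 1) · k objects total. Threshold: n = (r − 1) · k + 1. With r = 7 and k = 29: n = 6 · 29 + 1 = 174 + 1 = 175. For n = 174 = 6 · 29, we can put exactly 6 objects in every box, avoiding 7 in any single one — so 175 is tight.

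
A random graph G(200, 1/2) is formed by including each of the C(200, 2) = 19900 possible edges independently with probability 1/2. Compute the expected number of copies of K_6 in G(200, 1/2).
E[# K_6] = C(200, 6) · (1/2)^C(6, 2) = 82408626300 / 2^15 = 20602156575/8192 ≈ 2514911.691284

For each 6-subset S of vertices (there are C(200, 6) = 82408626300 such S), let X_S = 1 if S induces a K_6 (all C(6, 2) = 15 edges present). Then P(X_S = 1) = (1/2)^15 = 1/32768. By linearity of expectation, E[# K_6] = C(200, 6) · (1/2)^15 = 82408626300 / 32768 = 20602156575/8192 ≈ 2514911.691284.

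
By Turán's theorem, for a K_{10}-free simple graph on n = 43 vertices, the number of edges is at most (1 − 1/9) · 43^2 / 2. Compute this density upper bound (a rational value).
Turán density bound = (8/9) · 43^2/2 = 7396/9 ≈ 821.7778

Turán's theorem: ex(n, K_{r+1}) is achieved by the complete r-partite Turán graph T(n, r) with parts as balanced as possible, and is at most (1 − 1/r) · n^2/2. For r = 9, n = 43: the density bound is (8/9) · 1849/2 = 7396/9 ≈ 821.7778. The integer-valued extremum is e(T(43, 9)) = 821, which is strictly less than the density bound 7396/9 since 9 ∤ 43 (the parts of T(43, 9) cannot all be equal).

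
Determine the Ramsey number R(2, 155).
R(2, 155) = 155

R(2, k) = k for all k ≥ 2: in a 2-colouring of K_k, either some edge is red (a red K_2) or all edges are blue (a blue K_k). And K_{154} coloured all-blue has no blue K_155, so R(2, 155) > 154. Hence R(2, 155) = 155.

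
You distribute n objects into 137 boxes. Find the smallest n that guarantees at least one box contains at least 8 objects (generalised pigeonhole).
n = (8 − 1)·137 + 1 = 960

By the generalised pigeonhole principle, to guarantee some box contains ≥ r objects we need more than (r − 1) · k objects total. Threshold: n = (r − 1) · k + 1. With r = 8 and k = 137: n = 7 · 137 + 1 = 959 + 1 = 960. For n = 959 = 7 · 137, we can put exactly 7 objects in every box, avoiding 8 in any single one — so 960 is tight.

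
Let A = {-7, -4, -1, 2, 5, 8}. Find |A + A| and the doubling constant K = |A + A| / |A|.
K = |A + A| / |A| = 11/6

Enumerate A + A = {a + b : a, b ∈ A}. With |A| = 6, there are |A|^2 = 36 ordered sum pairs; collecting distinct values, A + A = {-14, -11, -8, -5, -2, 1, 4, 7, 10, 13, 16}, so |A + A| = 11. Thus K = 11/6. Here |A + A| = 2|A| − 1 = 11, the minimum possible — so K = 11/6 is minimal, which holds iff A is an arithmetic progression.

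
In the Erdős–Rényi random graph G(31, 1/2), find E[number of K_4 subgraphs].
E[# K_4] = C(31, 4) · (1/2)^C(4, 2) = 31465 / 2^6 = 491.640625

For each 4-subset S of vertices (there are C(31, 4) = 31465 such S), let X_S = 1 if S induces a K_4 (all C(4, 2) = 6 edges present). Then P(X_S = 1) = (1/2)^6 = 1/64. By linearity of expectation, E[# K_4] = C(31, 4) · (1/2)^6 = 31465 / 64 = 491.640625.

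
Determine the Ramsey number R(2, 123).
R(2, 123) = 123

R(2, k) = k for all k ≥ 2: in a 2-colouring of K_k, either some edge is red (a red K_2) or all edges are blue (a blue K_k). And K_{122} coloured all-blue has no blue K_123, so R(2, 123) > 122. Hence R(2, 123) = 123.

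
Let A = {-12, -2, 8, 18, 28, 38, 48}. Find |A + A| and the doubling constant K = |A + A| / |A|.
K = |A + A| / |A| = 13/7

Enumerate A + A = {a + b : a, b ∈ A}. With |A| = 7, there are |A|^2 = 49 ordered sum pairs; collecting distinct values, A + A = {-24, -14, -4, 6, 16, 26, 36, 46, 56, 66, 76, 86, 96}, so |A + A| = 13. Thus K = 13/7. Here |A + A| = 2|A| − 1 = 13, the minimum possible — so K = 13/7 is minimal, which holds iff A is an arithmetic progression.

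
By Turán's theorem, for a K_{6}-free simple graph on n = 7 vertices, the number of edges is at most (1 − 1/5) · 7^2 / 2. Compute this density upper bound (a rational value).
Turán density bound = (4/5) · 7^2/2 = 98/5 ≈ 19.6

Turán's theorem: ex(n, K_{r+1}) is achieved by the complete r-partite Turán graph T(n, r) with parts as balanced as possible, and is at most (1 − 1/r) · n^2/2. For r = 5, n = 7: the density bound is (4/5) · 49/2 = 98/5 ≈ 19.6. The integer-valued extremum is e(T(7, 5)) = 19, which is strictly less than the density bound 98/5 since 5 ∤ 7 (the parts of T(7, 5) cannot all be equal).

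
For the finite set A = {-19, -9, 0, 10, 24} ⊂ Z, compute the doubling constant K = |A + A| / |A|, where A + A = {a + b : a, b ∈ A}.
K = |A + A| / |A| = 14/5

Enumerate A + A = {a + b : a, b ∈ A}. With |A| = 5, there are |A|^2 = 25 ordered sum pairs; collecting distinct values, A + A = {-38, -28, -19, -18, -9, 0, 1, 5, 10, 15, 20, 24, 34, 48}, so |A + A| = 14. Thus K = 14/5. For comparison, the minimum possible |A + A| over all 5-element sets is 2·5 − 1 = 9 (so min K = 9/5), attained only by arithmetic progressions.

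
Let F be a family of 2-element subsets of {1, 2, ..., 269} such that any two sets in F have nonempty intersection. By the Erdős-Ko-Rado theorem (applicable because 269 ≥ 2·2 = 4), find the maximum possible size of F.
max |F| = C(268, 1) = 268

Erdős-Ko-Rado (1961): when n ≥ 2k, max |F| = C(n−1, k−1). The bound is attained by the star {A : i ∈ A} for any fixed i ∈ [n]. Here C(269−1, 2−1) = C(268, 1) = 268.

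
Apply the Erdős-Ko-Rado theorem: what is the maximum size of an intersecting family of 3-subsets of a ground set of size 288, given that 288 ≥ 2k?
max |F| = C(287, 2) = 41041

Erdős-Ko-Rado (1961): when n ≥ 2k, max |F| = C(n−1, k−1). The bound is attained by the star {A : i ∈ A} for any fixed i ∈ [n]. Here C(288−1, 3−1) = C(287, 2) = 41041.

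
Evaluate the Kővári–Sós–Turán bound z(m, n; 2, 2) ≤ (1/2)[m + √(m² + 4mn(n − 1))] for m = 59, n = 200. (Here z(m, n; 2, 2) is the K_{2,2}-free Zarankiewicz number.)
z(59, 200; 2, 2) ≤ (1/2)[59 + √(59² + 4·59·200·199)] = (1/2)[59 + √9396281] = 1562.1677

Kővári–Sós–Turán: let r_1, ..., r_59 be the row sums and z = Σ r_i the total number of 1s. Each pair of columns can share at most one row with both entries 1 (else a 2×2 all-ones block appears), so Σ_i C(r_i, 2) ≤ C(200, 2) = 19900. By convexity Σ_i C(r_i, 2) ≥ 59·C(z/59, 2) = z(z − 59)/(2·59), giving z² − 59z − 59·200·199 ≤ 0 and hence z ≤ (1/2)[59 + √(3481 + 4·2348200)] = (1/2)[59 + √9396281] ≈ (1/2)(59 + 3065.3354) = 1562.1677.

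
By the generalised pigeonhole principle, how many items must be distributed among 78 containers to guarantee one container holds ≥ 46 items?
n = (46 − 1)·78 + 1 = 3511

By the generalised pigeonhole principle, to guarantee some box contains ≥ r objects we need more than (r − 1) · k objects total. Threshold: n = (r − 1) · k + 1. With r = 46 and k = 78: n = 45 · 78 + 1 = 3510 + 1 = 3511. For n = 3510 = 45 · 78, we can put exactly 45 objects in every box, avoiding 46 in any single one — so 3511 is tight.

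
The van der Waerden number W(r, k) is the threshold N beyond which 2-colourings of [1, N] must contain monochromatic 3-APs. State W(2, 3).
W(2, 3) = 9

Lower bound: the 2-colouring RRBBRRBB of {1, ..., 8} (R at positions {1, 2, 5, 6}, B at {3, 4, 7, 8}) contains no monochromatic 3-term AP, so W(2, 3) > 8. Upper bound: a case analysis on any 2-colouring of {1, ..., 9} forces such an AP. Hence W(2, 3) = 9.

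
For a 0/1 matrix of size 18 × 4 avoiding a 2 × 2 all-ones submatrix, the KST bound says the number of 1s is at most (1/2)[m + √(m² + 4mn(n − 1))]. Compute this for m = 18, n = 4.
z(18, 4; 2, 2) ≤ (1/2)[18 + √(18² + 4·18·4·3)] = (1/2)[18 + √1188] = 26.2337

Kővári–Sós–Turán: let r_1, ..., r_18 be the row sums and z = Σ r_i the total number of 1s. Each pair of columns can share at most one row with both entries 1 (else a 2×2 all-ones block appears), so Σ_i C(r_i, 2) ≤ C(4, 2) = 6. By convexity Σ_i C(r_i, 2) ≥ 18·C(z/18, 2) = z(z − 18)/(2·18), giving z² − 18z − 18·4·3 ≤ 0 and hence z ≤ (1/2)[18 + √(324 + 4·216)] = (1/2)[18 + √1188] ≈ (1/2)(18 + 34.4674) = 26.2337.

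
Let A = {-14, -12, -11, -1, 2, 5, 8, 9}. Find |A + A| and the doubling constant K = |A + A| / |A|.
K = |A + A| / |A| = 28/8 = 7/2

Enumerate A + A = {a + b : a, b ∈ A}. With |A| = 8, there are |A|^2 = 64 ordered sum pairs; collecting distinct values, A + A = {-28, -26, -25, -24, -23, -22, -15, -13, -12, -10, -9, -7, -6, -5, -4, -3, -2, 1, 4, 7, 8, 10, 11, 13, 14, 16, 17, 18}, so |A + A| = 28. Thus K = 28/8 = 7/2. For comparison, the minimum possible |A + A| over all 8-element sets is 2·8 − 1 = 15 (so min K = 15/8), attained only by arithmetic progressions.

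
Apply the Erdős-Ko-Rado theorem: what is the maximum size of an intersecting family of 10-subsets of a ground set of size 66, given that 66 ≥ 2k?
max |F| = C(65, 9) = 31966749880

The Erdős-Ko-Rado theorem states: for n ≥ 2k, an intersecting family of k-subsets of an n-element set has size at most C(n − 1, k − 1), with equality for 'star' families {A ⊆ [n] : |A| = k, i ∈ A} (fix an element i). For n = 66, k = 10: C(65, 9) = 31966749880.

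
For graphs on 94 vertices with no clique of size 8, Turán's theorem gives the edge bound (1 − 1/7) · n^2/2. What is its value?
Turán density bound = (6/7) · 94^2/2 = 26508/7 ≈ 3786.8571

Turán's theorem: ex(n, K_{r+1}) is achieved by the complete r-partite Turán graph T(n, r) with parts as balanced as possible, and is at most (1 − 1/r) · n^2/2. For r = 7, n = 94: the density bound is (6/7) · 8836/2 = 26508/7 ≈ 3786.8571. The integer-valued extremum is e(T(94, 7)) = 3786, which is strictly less than the density bound 26508/7 since 7 ∤ 94 (the parts of T(94, 7) cannot all be equal).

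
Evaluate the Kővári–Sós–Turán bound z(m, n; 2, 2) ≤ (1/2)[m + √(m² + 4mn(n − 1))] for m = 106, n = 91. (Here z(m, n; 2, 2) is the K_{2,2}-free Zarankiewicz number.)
z(106, 91; 2, 2) ≤ (1/2)[106 + √(106² + 4·106·91·90)] = (1/2)[106 + √3483796] = 986.2465

Kővári–Sós–Turán: let r_1, ..., r_106 be the row sums and z = Σ r_i the total number of 1s. Each pair of columns can share at most one row with both entries 1 (else a 2×2 all-ones block appears), so Σ_i C(r_i, 2) ≤ C(91, 2) = 4095. By convexity Σ_i C(r_i, 2) ≥ 106·C(z/106, 2) = z(z − 106)/(2·106), giving z² − 106z − 106·91·90 ≤ 0 and hence z ≤ (1/2)[106 + √(11236 + 4·868140)] = (1/2)[106 + √3483796] ≈ (1/2)(106 + 1866.493) = 986.2465.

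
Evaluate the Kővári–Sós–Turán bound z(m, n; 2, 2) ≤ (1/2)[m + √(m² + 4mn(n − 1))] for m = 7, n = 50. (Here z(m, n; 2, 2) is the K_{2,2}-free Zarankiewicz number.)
z(7, 50; 2, 2) ≤ (1/2)[7 + √(7² + 4·7·50·49)] = (1/2)[7 + √68649] = 134.5048

Kővári–Sós–Turán: let r_1, ..., r_7 be the row sums and z = Σ r_i the total number of 1s. Each pair of columns can share at most one row with both entries 1 (else a 2×2 all-ones block appears), so Σ_i C(r_i, 2) ≤ C(50, 2) = 1225. By convexity Σ_i C(r_i, 2) ≥ 7·C(z/7, 2) = z(z − 7)/(2·7), giving z² − 7z − 7·50·49 ≤ 0 and hence z ≤ (1/2)[7 + √(49 + 4·17150)] = (1/2)[7 + √68649] ≈ (1/2)(7 + 262.0095) = 134.5048.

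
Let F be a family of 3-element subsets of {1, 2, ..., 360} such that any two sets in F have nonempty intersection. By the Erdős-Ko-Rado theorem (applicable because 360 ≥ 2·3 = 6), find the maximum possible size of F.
max |F| = C(359, 2) = 64261

The Erdős-Ko-Rado theorem states: for n ≥ 2k, an intersecting family of k-subsets of an n-element set has size at most C(n − 1, k − 1), with equality for 'star' families {A ⊆ [n] : |A| = k, i ∈ A} (fix an element i). For n = 360, k = 3: C(359, 2) = 64261.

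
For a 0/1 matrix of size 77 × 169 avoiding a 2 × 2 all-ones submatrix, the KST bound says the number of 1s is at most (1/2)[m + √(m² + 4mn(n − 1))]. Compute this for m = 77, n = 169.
z(77, 169; 2, 2) ≤ (1/2)[77 + √(77² + 4·77·169·168)] = (1/2)[77 + √8750665] = 1517.5761

Kővári–Sós–Turán: let r_1, ..., r_77 be the row sums and z = Σ r_i the total number of 1s. Each pair of columns can share at most one row with both entries 1 (else a 2×2 all-ones block appears), so Σ_i C(r_i, 2) ≤ C(169, 2) = 14196. By convexity Σ_i C(r_i, 2) ≥ 77·C(z/77, 2) = z(z − 77)/(2·77), giving z² − 77z − 77·169·168 ≤ 0 and hence z ≤ (1/2)[77 + √(5929 + 4·2186184)] = (1/2)[77 + √8750665] ≈ (1/2)(77 + 2958.1523) = 1517.5761.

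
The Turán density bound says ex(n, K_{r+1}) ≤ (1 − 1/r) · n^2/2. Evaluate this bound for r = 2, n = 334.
Turán density bound = (1/2) · 334^2/2 = 27889

Turán's theorem: ex(n, K_{r+1}) is achieved by the complete r-partite Turán graph T(n, r) with parts as balanced as possible, and is at most (1 − 1/r) · n^2/2. For r = 2, n = 334: the density bound is (1/2) · 111556/2 = 27889. Since 2 ∣ 334, the Turán graph T(334, 2) has parts of equal size 167, and its edge count e(T(334, 2)) = 27889 attains the density bound exactly.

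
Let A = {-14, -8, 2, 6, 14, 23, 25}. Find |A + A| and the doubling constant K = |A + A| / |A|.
K = |A + A| / |A| = 28/7 = 4

Enumerate A + A = {a + b : a, b ∈ A}. With |A| = 7, there are |A|^2 = 49 ordered sum pairs; collecting distinct values, A + A = {-28, -22, -16, -12, -8, -6, -2, 0, 4, 6, 8, 9, 11, 12, 15, 16, 17, 20, 25, 27, 28, 29, 31, 37, 39, 46, 48, 50}, so |A + A| = 28. Thus K = 28/7 = 4. For comparison, the minimum possible |A + A| over all 7-element sets is 2·7 − 1 = 13 (so min K = 13/7), attained only by arithmetic progressions.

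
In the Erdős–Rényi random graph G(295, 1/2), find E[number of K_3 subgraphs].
E[# K_3] = C(295, 3) · (1/2)^C(3, 2) = 4235315 / 2^3 = 529414.375

For each 3-subset S of vertices (there are C(295, 3) = 4235315 such S), let X_S = 1 if S induces a K_3 (all C(3, 2) = 3 edges present). Then P(X_S = 1) = (1/2)^3 = 1/8. By linearity of expectation, E[# K_3] = C(295, 3) · (1/2)^3 = 4235315 / 8 = 529414.375.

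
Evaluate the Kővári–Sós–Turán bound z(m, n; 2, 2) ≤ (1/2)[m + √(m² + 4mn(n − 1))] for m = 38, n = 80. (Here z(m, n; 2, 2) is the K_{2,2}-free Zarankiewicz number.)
z(38, 80; 2, 2) ≤ (1/2)[38 + √(38² + 4·38·80·79)] = (1/2)[38 + √962084] = 509.4294

Kővári–Sós–Turán: let r_1, ..., r_38 be the row sums and z = Σ r_i the total number of 1s. Each pair of columns can share at most one row with both entries 1 (else a 2×2 all-ones block appears), so Σ_i C(r_i, 2) ≤ C(80, 2) = 3160. By convexity Σ_i C(r_i, 2) ≥ 38·C(z/38, 2) = z(z − 38)/(2·38), giving z² − 38z − 38·80·79 ≤ 0 and hence z ≤ (1/2)[38 + √(1444 + 4·240160)] = (1/2)[38 + √962084] ≈ (1/2)(38 + 980.8588) = 509.4294.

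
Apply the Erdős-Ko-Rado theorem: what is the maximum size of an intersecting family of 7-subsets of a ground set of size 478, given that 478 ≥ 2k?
max |F| = C(477, 6) = 15851410976940

The Erdős-Ko-Rado theorem states: for n ≥ 2k, an intersecting family of k-subsets of an n-element set has size at most C(n − 1, k − 1), with equality for 'star' families {A ⊆ [n] : |A| = k, i ∈ A} (fix an element i). For n = 478, k = 7: C(477, 6) = 15851410976940.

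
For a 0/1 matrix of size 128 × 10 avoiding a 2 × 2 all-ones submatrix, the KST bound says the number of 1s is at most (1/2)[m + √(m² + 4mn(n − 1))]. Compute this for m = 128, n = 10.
z(128, 10; 2, 2) ≤ (1/2)[128 + √(128² + 4·128·10·9)] = (1/2)[128 + √62464] = 188.964

Kővári–Sós–Turán: let r_1, ..., r_128 be the row sums and z = Σ r_i the total number of 1s. Each pair of columns can share at most one row with both entries 1 (else a 2×2 all-ones block appears), so Σ_i C(r_i, 2) ≤ C(10, 2) = 45. By convexity Σ_i C(r_i, 2) ≥ 128·C(z/128, 2) = z(z − 128)/(2·128), giving z² − 128z − 128·10·9 ≤ 0 and hence z ≤ (1/2)[128 + √(16384 + 4·11520)] = (1/2)[128 + √62464] ≈ (1/2)(128 + 249.928) = 188.964.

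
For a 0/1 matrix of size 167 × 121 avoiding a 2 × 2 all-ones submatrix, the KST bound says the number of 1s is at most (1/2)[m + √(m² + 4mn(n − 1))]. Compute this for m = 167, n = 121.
z(167, 121; 2, 2) ≤ (1/2)[167 + √(167² + 4·167·121·120)] = (1/2)[167 + √9727249] = 1642.9269

Kővári–Sós–Turán: let r_1, ..., r_167 be the row sums and z = Σ r_i the total number of 1s. Each pair of columns can share at most one row with both entries 1 (else a 2×2 all-ones block appears), so Σ_i C(r_i, 2) ≤ C(121, 2) = 7260. By convexity Σ_i C(r_i, 2) ≥ 167·C(z/167, 2) = z(z − 167)/(2·167), giving z² − 167z − 167·121·120 ≤ 0 and hence z ≤ (1/2)[167 + √(27889 + 4·2424840)] = (1/2)[167 + √9727249] ≈ (1/2)(167 + 3118.8538) = 1642.9269.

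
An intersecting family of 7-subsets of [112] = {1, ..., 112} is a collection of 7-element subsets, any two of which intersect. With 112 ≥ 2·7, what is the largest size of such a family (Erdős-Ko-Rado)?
max |F| = C(111, 6) = 2264243157

The Erdős-Ko-Rado theorem states: for n ≥ 2k, an intersecting family of k-subsets of an n-element set has size at most C(n − 1, k − 1), with equality for 'star' families {A ⊆ [n] : |A| = k, i ∈ A} (fix an element i). For n = 112, k = 7: C(111, 6) = 2264243157.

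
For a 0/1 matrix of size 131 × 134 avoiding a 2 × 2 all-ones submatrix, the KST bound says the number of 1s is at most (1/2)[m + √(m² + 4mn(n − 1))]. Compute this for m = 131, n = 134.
z(131, 134; 2, 2) ≤ (1/2)[131 + √(131² + 4·131·134·133)] = (1/2)[131 + √9355889] = 1594.8699

Kővári–Sós–Turán: let r_1, ..., r_131 be the row sums and z = Σ r_i the total number of 1s. Each pair of columns can share at most one row with both entries 1 (else a 2×2 all-ones block appears), so Σ_i C(r_i, 2) ≤ C(134, 2) = 8911. By convexity Σ_i C(r_i, 2) ≥ 131·C(z/131, 2) = z(z − 131)/(2·131), giving z² − 131z − 131·134·133 ≤ 0 and hence z ≤ (1/2)[131 + √(17161 + 4·2334682)] = (1/2)[131 + √9355889] ≈ (1/2)(131 + 3058.7398) = 1594.8699.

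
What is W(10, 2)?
W(10, 2) = 10 + 1 = 11

A 2-term AP is any pair of integers, so a monochromatic 2-AP exists iff some colour is used at least twice. With 10 colours, the colouring i ↦ i on {1, ..., 10} uses each colour once, avoiding any monochromatic pair, so W(10, 2) > 10. For {1, ..., 11}, pigeonhole forces two integers of the same colour, which form a monochromatic 2-AP. Hence W(10, 2) = 11.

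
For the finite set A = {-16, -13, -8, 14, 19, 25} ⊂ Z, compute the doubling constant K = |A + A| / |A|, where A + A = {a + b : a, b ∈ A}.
K = |A + A| / |A| = 20/6 = 10/3

Enumerate A + A = {a + b : a, b ∈ A}. With |A| = 6, there are |A|^2 = 36 ordered sum pairs; collecting distinct values, A + A = {-32, -29, -26, -24, -21, -16, -2, 1, 3, 6, 9, 11, 12, 17, 28, 33, 38, 39, 44, 50}, so |A + A| = 20. Thus K = 20/6 = 10/3. For comparison, the minimum possible |A + A| over all 6-element sets is 2·6 − 1 = 11 (so min K = 11/6), attained only by arithmetic progressions.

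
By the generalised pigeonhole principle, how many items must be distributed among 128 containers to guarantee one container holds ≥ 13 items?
n = (13 − 1)·128 + 1 = 1537

By the generalised pigeonhole principle, to guarantee some box contains ≥ r objects we need more than (r − 1) · k objects total. Threshold: n = (r − 1) · k + 1. With r = 13 and k = 128: n = 12 · 128 + 1 = 1536 + 1 = 1537. For n = 1536 = 12 · 128, we can put exactly 12 objects in every box, avoiding 13 in any single one — so 1537 is tight.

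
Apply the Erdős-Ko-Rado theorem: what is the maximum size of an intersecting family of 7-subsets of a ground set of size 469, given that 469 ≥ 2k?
max |F| = C(468, 6) = 14130843232584

Erdős-Ko-Rado (1961): when n ≥ 2k, max |F| = C(n−1, k−1). The bound is attained by the star {A : i ∈ A} for any fixed i ∈ [n]. Here C(469−1, 7−1) = C(468, 6) = 14130843232584.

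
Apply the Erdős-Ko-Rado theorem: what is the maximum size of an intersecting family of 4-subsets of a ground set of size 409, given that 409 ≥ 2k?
max |F| = C(408, 3) = 11236456

Erdős-Ko-Rado (1961): when n ≥ 2k, max |F| = C(n−1, k−1). The bound is attained by the star {A : i ∈ A} for any fixed i ∈ [n]. Here C(409−1, 4−1) = C(408, 3) = 11236456.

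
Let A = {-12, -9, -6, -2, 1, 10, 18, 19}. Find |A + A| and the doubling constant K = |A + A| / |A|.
K = |A + A| / |A| = 32/8 = 4

Enumerate A + A = {a + b : a, b ∈ A}. With |A| = 8, there are |A|^2 = 64 ordered sum pairs; collecting distinct values, A + A = {-24, -21, -18, -15, -14, -12, -11, -8, -5, -4, -2, -1, 1, 2, 4, 6, 7, 8, 9, 10, 11, 12, 13, 16, 17, 19, 20, 28, 29, 36, 37, 38}, so |A + A| = 32. Thus K = 32/8 = 4. For comparison, the minimum possible |A + A| over all 8-element sets is 2·8 − 1 = 15 (so min K = 15/8), attained only by arithmetic progressions.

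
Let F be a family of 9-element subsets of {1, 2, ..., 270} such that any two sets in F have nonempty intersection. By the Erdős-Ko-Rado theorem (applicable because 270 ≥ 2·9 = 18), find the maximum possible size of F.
max |F| = C(269, 8) = 612161890010407

Erdős-Ko-Rado (1961): when n ≥ 2k, max |F| = C(n−1, k−1). The bound is attained by the star {A : i ∈ A} for any fixed i ∈ [n]. Here C(270−1, 9−1) = C(269, 8) = 612161890010407.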